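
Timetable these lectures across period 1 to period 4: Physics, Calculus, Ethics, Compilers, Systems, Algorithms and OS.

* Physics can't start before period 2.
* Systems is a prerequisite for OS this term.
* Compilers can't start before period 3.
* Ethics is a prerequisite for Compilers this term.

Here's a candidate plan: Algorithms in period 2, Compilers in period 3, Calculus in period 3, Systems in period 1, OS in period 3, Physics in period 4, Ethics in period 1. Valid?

Compilers can't start before period 3 — holds.
Ethics is a prerequisite for Compilers this term — holds.
Systems is a prerequisite for OS this term — holds.
Physics can't start before period 2 — holds.

Yes, all constraints hold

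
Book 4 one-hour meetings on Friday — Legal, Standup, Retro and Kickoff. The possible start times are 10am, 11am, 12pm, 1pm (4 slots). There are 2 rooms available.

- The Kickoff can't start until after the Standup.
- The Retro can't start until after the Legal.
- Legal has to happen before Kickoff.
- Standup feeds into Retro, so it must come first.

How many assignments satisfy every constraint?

Splitting on Legal: it can be 10am (14), 11am (9), 12pm (3). Listing each branch's schedules as (Standup, Retro, Kickoff):
Legal=10am: (10am,11am,11am) (10am,11am,12pm) (10am,11am,1pm) (10am,12pm,11am) (10am,12pm,12pm) (10am,12pm,1pm) (10am,1pm,11am) (10am,1pm,12pm) (10am,1pm,1pm) (11am,12pm,12pm) (11am,12pm,1pm) (11am,1pm,12pm) (11am,1pm,1pm) (12pm,1pm,1pm) — 14.
Legal=11am: (10am,12pm,12pm) (10am,12pm,1pm) (10am,1pm,12pm) (10am,1pm,1pm) (11am,12pm,12pm) (11am,12pm,1pm) (11am,1pm,12pm) (11am,1pm,1pm) (12pm,1pm,1pm) — 9.
Legal=12pm: (10am,1pm,1pm) (11am,1pm,1pm) (12pm,1pm,1pm) — 3.
Summing: 14 + 9 + 3 = 26.

26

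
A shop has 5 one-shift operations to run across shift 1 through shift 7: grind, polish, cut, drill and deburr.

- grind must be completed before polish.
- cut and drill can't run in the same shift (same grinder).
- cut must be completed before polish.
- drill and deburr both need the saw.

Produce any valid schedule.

drill=shift 2, deburr=shift 1, polish=shift 2, grind=shift 1, cut=shift 1

Checking: cut(shift 1) before polish(shift 2); grind(shift 1) before polish(shift 2); drill(shift 2) != deburr(shift 1); cut(shift 1) != drill(shift 2).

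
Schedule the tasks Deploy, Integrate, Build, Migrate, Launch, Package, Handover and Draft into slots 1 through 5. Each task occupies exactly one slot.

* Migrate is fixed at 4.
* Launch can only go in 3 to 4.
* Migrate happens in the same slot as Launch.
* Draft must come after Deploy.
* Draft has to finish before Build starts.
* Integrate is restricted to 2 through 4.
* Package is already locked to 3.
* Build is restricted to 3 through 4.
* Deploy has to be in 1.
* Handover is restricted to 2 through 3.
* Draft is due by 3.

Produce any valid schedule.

Integrate=2, Draft=2, Deploy=1, Launch=4, Build=3, Handover=2, Package=3, Migrate=4

Checking: Draft(2) before Build(3); Deploy(1) before Draft(2); Migrate = Launch = 4; Migrate=4 in [4,4]; Draft=2 in [1,3]; Handover=2 in [2,3]; Launch=4 in [3,4]; Build=3 in [3,4]; Integrate=2 in [2,4]; Package=3 in [3,3]; Deploy=1 in [1,1].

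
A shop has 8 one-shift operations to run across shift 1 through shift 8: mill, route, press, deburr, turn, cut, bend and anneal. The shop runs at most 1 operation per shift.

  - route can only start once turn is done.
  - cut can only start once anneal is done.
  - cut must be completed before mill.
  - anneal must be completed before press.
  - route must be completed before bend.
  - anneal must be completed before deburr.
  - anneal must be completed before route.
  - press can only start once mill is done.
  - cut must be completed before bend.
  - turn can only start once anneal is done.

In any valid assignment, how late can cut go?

shift 5

Precedence pushes cut to at least shift 2; downstream work caps cut at shift 6.
cut at shift 5 is achievable: press -> shift 7, mill -> shift 6, route -> shift 3, anneal -> shift 1, turn -> shift 2, bend -> shift 8, cut -> shift 5, deburr -> shift 4.
Nothing later works — the capacity limit rule out every shift after shift 5.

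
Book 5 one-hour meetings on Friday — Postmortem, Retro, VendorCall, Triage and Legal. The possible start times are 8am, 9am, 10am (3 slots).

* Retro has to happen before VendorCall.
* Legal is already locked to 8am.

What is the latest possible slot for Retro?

Downstream work caps Retro at 9am.
Retro at 9am is achievable: Triage in 8am; Legal in 8am; Postmortem in 8am; Retro in 9am; VendorCall in 10am.

9am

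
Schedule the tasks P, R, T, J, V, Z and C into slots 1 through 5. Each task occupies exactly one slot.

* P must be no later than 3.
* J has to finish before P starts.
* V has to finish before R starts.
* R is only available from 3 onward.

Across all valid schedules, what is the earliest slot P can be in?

2

Precedence pushes P to at least 2; P's own window allows nothing later than 3.
P at 2 is achievable: R in 3, J in 1, P in 2, C in 1, T in 1, Z in 1, V in 1.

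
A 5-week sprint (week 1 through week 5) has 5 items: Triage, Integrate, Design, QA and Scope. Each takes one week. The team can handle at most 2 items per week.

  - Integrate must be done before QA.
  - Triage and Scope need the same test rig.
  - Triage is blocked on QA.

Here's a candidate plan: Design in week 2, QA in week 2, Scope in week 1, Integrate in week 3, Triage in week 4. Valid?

Triage and Scope need the same test rig — holds.
Triage is blocked on QA — holds.
The team can handle at most 2 items per week — holds.
Integrate must be done before QA — violated.

No. Integrate must be done before QA is not satisfied.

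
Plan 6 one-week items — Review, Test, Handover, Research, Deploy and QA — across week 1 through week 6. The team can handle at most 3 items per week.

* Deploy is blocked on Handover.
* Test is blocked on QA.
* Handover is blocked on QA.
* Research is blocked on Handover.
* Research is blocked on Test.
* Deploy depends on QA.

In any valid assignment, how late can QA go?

Downstream work caps QA at week 4.
QA at week 4 is achievable: Research -> week 6, Deploy -> week 6, Test -> week 5, Review -> week 1, QA -> week 4, Handover -> week 5.

week 4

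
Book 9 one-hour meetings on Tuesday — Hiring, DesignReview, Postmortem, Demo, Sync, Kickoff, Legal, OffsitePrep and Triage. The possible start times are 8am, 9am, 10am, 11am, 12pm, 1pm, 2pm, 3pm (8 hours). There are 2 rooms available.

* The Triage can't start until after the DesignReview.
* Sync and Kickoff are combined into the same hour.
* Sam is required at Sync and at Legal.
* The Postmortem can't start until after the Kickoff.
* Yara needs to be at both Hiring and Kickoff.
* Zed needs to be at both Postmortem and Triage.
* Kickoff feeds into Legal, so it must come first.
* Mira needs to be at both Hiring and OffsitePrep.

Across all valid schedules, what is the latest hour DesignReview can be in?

2pm

Downstream work caps DesignReview at 2pm.
DesignReview at 2pm is achievable: Sync=8am, OffsitePrep=11am, Legal=9am, Demo=10am, Kickoff=8am, Postmortem=9am, Hiring=10am, Triage=3pm, DesignReview=2pm.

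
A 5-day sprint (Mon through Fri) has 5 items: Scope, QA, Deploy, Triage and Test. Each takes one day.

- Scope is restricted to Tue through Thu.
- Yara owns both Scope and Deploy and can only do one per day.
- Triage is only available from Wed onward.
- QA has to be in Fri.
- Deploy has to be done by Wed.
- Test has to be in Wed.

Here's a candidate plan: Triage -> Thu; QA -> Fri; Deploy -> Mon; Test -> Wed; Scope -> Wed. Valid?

Triage is only available from Wed onward — holds.
Deploy has to be done by Wed — holds.
Scope is restricted to Tue through Thu — holds.
Yara owns both Scope and Deploy and can only do one per day — holds.
Test has to be in Wed — holds.
QA has to be in Fri — holds.

Yes, all constraints hold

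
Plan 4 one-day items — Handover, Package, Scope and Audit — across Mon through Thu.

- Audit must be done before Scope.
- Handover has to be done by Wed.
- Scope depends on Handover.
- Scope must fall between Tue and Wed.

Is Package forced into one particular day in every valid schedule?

No

Package can be Mon (e.g. Scope=Tue, Handover=Mon, Audit=Mon, Package=Mon) or Tue (e.g. Audit=Mon; Scope=Tue; Package=Tue; Handover=Mon).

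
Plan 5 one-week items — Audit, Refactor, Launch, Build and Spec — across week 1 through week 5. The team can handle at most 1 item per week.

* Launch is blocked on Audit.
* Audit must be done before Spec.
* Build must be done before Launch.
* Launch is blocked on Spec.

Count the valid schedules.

Splitting on Audit: it can be week 1 (8), week 2 (5), week 3 (2). Listing each branch's schedules as (Refactor, Launch, Build, Spec) by week number:
Audit=week 1: (2,5,3,4) (2,5,4,3) (3,5,2,4) (3,5,4,2) (4,5,2,3) (4,5,3,2) (5,4,2,3) (5,4,3,2) — 8.
Audit=week 2: (1,5,3,4) (1,5,4,3) (3,5,1,4) (4,5,1,3) (5,4,1,3) — 5.
Audit=week 3: (1,5,2,4) (2,5,1,4) — 2.
Summing: 8 + 5 + 2 = 15.

15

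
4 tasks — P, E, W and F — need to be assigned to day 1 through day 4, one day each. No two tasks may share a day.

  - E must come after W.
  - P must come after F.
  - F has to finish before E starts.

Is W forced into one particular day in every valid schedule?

W can be day 1 (e.g. E -> day 3, W -> day 1, P -> day 4, F -> day 2) or day 2 (e.g. F in day 1; W in day 2; P in day 4; E in day 3).

No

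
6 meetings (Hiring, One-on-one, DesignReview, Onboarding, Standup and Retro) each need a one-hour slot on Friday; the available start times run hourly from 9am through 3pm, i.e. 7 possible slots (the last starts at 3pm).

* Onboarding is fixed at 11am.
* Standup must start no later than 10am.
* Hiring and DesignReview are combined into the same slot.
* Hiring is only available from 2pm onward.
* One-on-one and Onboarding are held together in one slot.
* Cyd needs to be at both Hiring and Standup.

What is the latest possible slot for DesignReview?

3pm

DesignReview must be in the same slot as Hiring, which can't be before 2pm, so DesignReview is at least 2pm.
DesignReview at 3pm is achievable: Onboarding=11am; Hiring=3pm; One-on-one=11am; Standup=9am; DesignReview=3pm; Retro=9am.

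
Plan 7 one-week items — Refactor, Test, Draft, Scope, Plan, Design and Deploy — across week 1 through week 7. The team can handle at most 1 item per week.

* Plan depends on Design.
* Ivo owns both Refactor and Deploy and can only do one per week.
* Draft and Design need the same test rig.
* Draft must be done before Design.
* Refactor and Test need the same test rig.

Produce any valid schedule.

Draft -> week 1, Design -> week 2, Test -> week 5, Deploy -> week 7, Plan -> week 3, Refactor -> week 4, Scope -> week 6

Checking: Design(week 2) before Plan(week 3); Draft(week 1) before Design(week 2); Refactor(week 4) != Deploy(week 7); Draft(week 1) != Design(week 2); Refactor(week 4) != Test(week 5); max 1 per week (cap 1).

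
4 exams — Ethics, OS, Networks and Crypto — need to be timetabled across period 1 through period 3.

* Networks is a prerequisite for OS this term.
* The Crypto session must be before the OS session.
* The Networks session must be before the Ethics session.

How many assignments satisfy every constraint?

8

Splitting on Ethics: it can be period 2 (3), period 3 (5). Listing each branch's schedules as (OS, Networks, Crypto) by period number:
Ethics=period 2: (2,1,1) (3,1,1) (3,1,2) — 3.
Ethics=period 3: (2,1,1) (3,1,1) (3,1,2) (3,2,1) (3,2,2) — 5.
Summing: 3 + 5 = 8.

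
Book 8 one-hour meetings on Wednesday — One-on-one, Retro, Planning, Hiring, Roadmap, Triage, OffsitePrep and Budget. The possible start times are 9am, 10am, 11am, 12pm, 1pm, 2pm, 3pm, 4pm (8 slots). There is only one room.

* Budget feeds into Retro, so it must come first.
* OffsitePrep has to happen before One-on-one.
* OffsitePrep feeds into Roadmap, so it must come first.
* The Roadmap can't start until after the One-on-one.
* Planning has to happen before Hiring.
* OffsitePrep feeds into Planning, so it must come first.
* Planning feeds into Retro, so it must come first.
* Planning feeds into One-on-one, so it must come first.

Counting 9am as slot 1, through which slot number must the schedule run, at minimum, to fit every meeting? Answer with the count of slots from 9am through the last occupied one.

The precedence chain requires at least 4 distinct slots.
With at most 1 per slot and 8 meetings, at least 8 slots are needed.
8 works (last occupied slot: 4pm): for example Budget in 12pm; One-on-one in 11am; Roadmap in 2pm; Retro in 1pm; Triage in 4pm; OffsitePrep in 9am; Hiring in 3pm; Planning in 10am.

8 slots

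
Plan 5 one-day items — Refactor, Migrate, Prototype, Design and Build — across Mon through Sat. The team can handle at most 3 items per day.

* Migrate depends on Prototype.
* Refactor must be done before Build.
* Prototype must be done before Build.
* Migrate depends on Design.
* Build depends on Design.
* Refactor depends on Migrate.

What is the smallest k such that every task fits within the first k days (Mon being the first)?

4

The precedence chain requires at least 4 distinct days.
With at most 3 per day and 5 tasks, at least 2 days are needed.
4 works (last occupied day: Thu): for example Build in Thu, Design in Mon, Refactor in Wed, Prototype in Mon, Migrate in Tue.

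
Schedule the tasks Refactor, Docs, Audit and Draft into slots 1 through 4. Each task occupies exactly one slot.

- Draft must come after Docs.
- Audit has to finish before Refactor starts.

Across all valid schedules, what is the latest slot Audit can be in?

Downstream work caps Audit at 3.
Audit at 3 is achievable: Draft=2; Docs=1; Audit=3; Refactor=4.

3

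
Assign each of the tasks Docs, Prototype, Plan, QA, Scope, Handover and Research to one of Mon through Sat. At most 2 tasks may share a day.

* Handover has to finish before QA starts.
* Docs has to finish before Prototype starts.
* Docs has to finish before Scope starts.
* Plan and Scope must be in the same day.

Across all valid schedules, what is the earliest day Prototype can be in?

Tue

Precedence pushes Prototype to at least Tue.
Prototype at Tue is achievable: Plan in Wed, QA in Tue, Docs in Mon, Handover in Mon, Research in Thu, Scope in Wed, Prototype in Tue.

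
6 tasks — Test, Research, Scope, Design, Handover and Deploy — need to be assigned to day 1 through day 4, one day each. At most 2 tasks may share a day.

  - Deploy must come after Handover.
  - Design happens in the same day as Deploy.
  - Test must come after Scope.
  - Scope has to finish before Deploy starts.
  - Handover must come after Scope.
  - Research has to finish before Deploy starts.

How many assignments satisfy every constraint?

15

Splitting on Test: it can be day 2 (6), day 3 (7), day 4 (2). Listing each branch's schedules as (Research, Scope, Design, Handover, Deploy) by day number:
Test=day 2: (1,1,3,2,3) (1,1,4,2,4) (1,1,4,3,4) (2,1,4,3,4) (3,1,4,2,4) (3,1,4,3,4) — 6.
Test=day 3: (1,1,4,2,4) (1,1,4,3,4) (1,2,4,3,4) (2,1,4,2,4) (2,1,4,3,4) (2,2,4,3,4) (3,1,4,2,4) — 7.
Test=day 4: (1,1,3,2,3) (2,1,3,2,3) — 2.
Summing: 6 + 7 + 2 = 15.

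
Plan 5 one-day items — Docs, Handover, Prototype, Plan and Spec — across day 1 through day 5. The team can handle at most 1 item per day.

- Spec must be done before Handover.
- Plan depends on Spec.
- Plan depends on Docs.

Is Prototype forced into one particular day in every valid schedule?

Prototype can be day 1 (e.g. Handover -> day 5, Prototype -> day 1, Plan -> day 4, Docs -> day 3, Spec -> day 2) or day 2 (e.g. Docs -> day 3, Handover -> day 5, Prototype -> day 2, Plan -> day 4, Spec -> day 1).

No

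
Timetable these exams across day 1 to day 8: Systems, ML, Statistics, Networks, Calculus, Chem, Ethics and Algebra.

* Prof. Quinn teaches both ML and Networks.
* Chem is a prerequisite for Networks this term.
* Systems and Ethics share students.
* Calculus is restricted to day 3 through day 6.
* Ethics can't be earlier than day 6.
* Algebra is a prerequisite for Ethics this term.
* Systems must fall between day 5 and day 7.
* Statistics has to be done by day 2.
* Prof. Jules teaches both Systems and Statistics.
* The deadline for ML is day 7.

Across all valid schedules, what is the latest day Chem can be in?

Downstream work caps Chem at day 7.
Chem at day 7 is achievable: Ethics in day 6; Systems in day 5; Calculus in day 3; Chem in day 7; ML in day 1; Algebra in day 1; Networks in day 8; Statistics in day 1.

day 7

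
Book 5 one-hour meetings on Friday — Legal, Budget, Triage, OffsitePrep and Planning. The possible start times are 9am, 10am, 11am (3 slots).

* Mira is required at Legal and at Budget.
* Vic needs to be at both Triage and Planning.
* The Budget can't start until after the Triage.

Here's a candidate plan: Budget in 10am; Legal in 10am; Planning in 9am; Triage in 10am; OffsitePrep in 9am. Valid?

No. Mira is required at Legal and at Budget is not satisfied.

Mira is required at Legal and at Budget — violated.
The Budget can't start until after the Triage — violated.
Vic needs to be at both Triage and Planning — holds.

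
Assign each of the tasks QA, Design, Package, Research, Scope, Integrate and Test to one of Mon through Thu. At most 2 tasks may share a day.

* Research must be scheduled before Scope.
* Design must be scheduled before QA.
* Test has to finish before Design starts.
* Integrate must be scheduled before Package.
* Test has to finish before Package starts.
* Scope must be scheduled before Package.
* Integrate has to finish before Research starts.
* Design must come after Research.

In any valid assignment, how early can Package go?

Thu

Precedence pushes Package to at least Thu.
Package at Thu is achievable: Test=Mon; Scope=Wed; Design=Wed; Research=Tue; Package=Thu; Integrate=Mon; QA=Thu.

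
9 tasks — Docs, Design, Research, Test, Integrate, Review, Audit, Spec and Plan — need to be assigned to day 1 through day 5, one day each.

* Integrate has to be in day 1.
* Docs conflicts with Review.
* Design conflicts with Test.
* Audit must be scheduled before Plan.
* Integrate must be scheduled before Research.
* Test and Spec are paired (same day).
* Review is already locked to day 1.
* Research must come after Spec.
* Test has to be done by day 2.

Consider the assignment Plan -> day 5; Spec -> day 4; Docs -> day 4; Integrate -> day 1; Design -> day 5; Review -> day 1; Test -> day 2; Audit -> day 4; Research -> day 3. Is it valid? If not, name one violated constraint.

Invalid. Test and Spec are paired (same day).

Review is already locked to day 1 — holds.
Design conflicts with Test — holds.
Research must come after Spec — violated.
Test and Spec are paired (same day) — violated.
Audit must be scheduled before Plan — holds.
Integrate has to be in day 1 — holds.
Integrate must be scheduled before Research — holds.
Docs conflicts with Review — holds.
Test has to be done by day 2 — holds.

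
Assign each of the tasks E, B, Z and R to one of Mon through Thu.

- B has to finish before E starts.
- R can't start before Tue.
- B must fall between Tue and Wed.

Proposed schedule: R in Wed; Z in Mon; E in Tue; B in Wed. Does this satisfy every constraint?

No — it violates: B has to finish before E starts

B must fall between Tue and Wed — holds.
B has to finish before E starts — violated.
R can't start before Tue — holds.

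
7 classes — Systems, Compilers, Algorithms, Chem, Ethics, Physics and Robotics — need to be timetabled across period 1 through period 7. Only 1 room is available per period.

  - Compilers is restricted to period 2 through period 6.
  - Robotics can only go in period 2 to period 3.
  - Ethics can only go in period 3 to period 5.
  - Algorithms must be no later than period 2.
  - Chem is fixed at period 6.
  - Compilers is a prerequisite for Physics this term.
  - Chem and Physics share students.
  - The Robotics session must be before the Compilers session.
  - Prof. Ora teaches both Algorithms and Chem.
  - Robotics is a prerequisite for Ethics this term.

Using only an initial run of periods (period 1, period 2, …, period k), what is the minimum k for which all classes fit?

7

The precedence chain requires at least 3 distinct periods.
With at most 1 per period and 7 classes, at least 7 periods are needed.
Chem can't be placed before period 6, so the schedule must run through at least period 6.
7 works (last occupied period: period 7): for example Robotics=period 2; Chem=period 6; Physics=period 5; Systems=period 7; Ethics=period 3; Compilers=period 4; Algorithms=period 1.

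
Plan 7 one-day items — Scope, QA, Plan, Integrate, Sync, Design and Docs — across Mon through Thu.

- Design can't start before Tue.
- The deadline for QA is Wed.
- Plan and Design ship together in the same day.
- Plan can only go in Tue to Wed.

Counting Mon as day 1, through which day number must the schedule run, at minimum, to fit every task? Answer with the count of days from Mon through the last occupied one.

2

Plan can't be placed before Tue — that is day 2 counting from Mon — so the schedule must run through at least 2 days.
2 works (last occupied day: Tue): for example Design=Tue, Sync=Mon, Docs=Mon, Scope=Mon, Plan=Tue, Integrate=Mon, QA=Mon.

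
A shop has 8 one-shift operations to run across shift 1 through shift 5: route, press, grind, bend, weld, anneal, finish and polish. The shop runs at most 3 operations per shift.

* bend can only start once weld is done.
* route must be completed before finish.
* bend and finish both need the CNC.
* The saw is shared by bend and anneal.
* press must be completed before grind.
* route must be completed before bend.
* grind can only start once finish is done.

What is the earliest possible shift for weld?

Downstream work caps weld at shift 4.
weld at shift 1 is achievable: grind -> shift 3, bend -> shift 3, press -> shift 1, route -> shift 1, polish -> shift 2, finish -> shift 2, anneal -> shift 2, weld -> shift 1.

shift 1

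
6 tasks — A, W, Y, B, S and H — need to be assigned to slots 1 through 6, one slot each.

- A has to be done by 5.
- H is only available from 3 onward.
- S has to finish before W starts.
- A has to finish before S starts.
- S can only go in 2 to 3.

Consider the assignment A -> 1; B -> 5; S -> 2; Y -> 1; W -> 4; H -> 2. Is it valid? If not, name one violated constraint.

Invalid. H is only available from 3 onward.

A has to finish before S starts — holds.
S has to finish before W starts — holds.
S can only go in 2 to 3 — holds.
H is only available from 3 onward — violated.
A has to be done by 5 — holds.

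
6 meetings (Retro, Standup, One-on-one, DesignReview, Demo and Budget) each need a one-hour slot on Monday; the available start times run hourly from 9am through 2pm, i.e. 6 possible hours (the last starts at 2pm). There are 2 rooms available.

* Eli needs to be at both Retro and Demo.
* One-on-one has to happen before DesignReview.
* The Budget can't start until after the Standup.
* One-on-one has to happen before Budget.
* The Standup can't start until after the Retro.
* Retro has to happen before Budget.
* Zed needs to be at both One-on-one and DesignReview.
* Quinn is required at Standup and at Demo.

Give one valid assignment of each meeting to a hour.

Standup -> 10am; Budget -> 11am; Retro -> 9am; Demo -> 11am; DesignReview -> 10am; One-on-one -> 9am

Checking: Standup(10am) before Budget(11am); Retro(9am) before Standup(10am); One-on-one(9am) before DesignReview(10am); Retro(9am) before Budget(11am); One-on-one(9am) before Budget(11am); One-on-one(9am) != DesignReview(10am); Standup(10am) != Demo(11am); Retro(9am) != Demo(11am); max 2 per hour (cap 2).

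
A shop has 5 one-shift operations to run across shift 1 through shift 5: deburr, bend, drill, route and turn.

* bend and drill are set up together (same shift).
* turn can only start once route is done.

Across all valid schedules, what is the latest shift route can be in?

shift 4

Downstream work caps route at shift 4.
route at shift 4 is achievable: deburr -> shift 1, bend -> shift 1, drill -> shift 1, turn -> shift 5, route -> shift 4.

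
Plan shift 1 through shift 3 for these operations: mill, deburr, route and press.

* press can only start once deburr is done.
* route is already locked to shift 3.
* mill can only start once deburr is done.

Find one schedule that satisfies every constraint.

route=shift 3; mill=shift 2; press=shift 2; deburr=shift 1

Checking: deburr(shift 1) before press(shift 2); deburr(shift 1) before mill(shift 2); route=shift 3 in [shift 3,shift 3].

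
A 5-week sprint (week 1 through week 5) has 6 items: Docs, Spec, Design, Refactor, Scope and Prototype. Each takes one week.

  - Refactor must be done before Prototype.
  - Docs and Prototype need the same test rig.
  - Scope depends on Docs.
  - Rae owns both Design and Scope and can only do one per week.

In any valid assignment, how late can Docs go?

week 4

Downstream work caps Docs at week 4.
Docs at week 4 is achievable: Prototype=week 2, Docs=week 4, Spec=week 1, Design=week 1, Refactor=week 1, Scope=week 5.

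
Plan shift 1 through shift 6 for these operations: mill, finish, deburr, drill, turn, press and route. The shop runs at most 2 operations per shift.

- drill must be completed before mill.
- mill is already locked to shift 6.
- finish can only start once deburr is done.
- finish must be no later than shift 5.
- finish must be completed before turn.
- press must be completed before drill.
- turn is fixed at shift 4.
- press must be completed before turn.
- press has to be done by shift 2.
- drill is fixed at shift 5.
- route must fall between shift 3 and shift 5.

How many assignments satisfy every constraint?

Splitting on finish: it can be shift 2 (6), shift 3 (12). Listing each branch's schedules as (mill, deburr, drill, turn, press, route) by shift number:
finish=shift 2: (6,1,5,4,1,3) (6,1,5,4,1,4) (6,1,5,4,1,5) (6,1,5,4,2,3) (6,1,5,4,2,4) (6,1,5,4,2,5) — 6.
finish=shift 3: (6,1,5,4,1,3) (6,1,5,4,1,4) (6,1,5,4,1,5) (6,1,5,4,2,3) (6,1,5,4,2,4) (6,1,5,4,2,5) (6,2,5,4,1,3) (6,2,5,4,1,4) (6,2,5,4,1,5) (6,2,5,4,2,3) (6,2,5,4,2,4) (6,2,5,4,2,5) — 12.
Summing: 6 + 12 = 18.

18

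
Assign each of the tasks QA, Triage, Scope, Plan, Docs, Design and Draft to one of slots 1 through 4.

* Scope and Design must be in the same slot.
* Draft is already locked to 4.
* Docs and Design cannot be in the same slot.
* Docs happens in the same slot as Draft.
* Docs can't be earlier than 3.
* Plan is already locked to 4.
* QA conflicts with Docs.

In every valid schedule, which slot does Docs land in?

Docs is available from 3; Docs must be in the same slot as Draft, which can't be before 4, so Docs is at least 4.
So Docs is pinned to 4.

4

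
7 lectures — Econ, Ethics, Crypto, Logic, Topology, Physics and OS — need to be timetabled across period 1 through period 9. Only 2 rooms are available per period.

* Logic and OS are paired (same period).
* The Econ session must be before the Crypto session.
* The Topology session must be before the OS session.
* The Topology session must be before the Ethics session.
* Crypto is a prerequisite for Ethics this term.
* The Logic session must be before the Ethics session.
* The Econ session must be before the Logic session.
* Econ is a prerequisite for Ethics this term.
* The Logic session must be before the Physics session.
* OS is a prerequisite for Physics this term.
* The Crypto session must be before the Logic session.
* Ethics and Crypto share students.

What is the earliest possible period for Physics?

Precedence pushes Physics to at least period 4.
Physics at period 4 is achievable: Econ=period 1, Topology=period 1, OS=period 3, Physics=period 4, Ethics=period 4, Crypto=period 2, Logic=period 3.

period 4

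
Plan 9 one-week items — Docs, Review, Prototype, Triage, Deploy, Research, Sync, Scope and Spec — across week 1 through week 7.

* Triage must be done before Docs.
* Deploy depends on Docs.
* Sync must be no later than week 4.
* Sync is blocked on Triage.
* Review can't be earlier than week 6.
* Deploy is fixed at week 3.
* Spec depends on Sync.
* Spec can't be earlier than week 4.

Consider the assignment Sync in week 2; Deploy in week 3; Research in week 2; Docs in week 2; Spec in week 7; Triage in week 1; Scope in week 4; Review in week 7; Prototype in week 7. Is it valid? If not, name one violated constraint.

Yes

Sync is blocked on Triage — holds.
Spec depends on Sync — holds.
Deploy is fixed at week 3 — holds.
Review can't be earlier than week 6 — holds.
Deploy depends on Docs — holds.
Triage must be done before Docs — holds.
Spec can't be earlier than week 4 — holds.
Sync must be no later than week 4 — holds.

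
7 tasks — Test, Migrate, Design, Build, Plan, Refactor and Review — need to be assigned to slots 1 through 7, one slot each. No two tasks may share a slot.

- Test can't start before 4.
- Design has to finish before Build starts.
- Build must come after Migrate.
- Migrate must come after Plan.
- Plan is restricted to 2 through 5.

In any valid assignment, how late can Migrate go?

6

Precedence pushes Migrate to at least 3; downstream work caps Migrate at 6.
Migrate at 6 is achievable: Review -> 5; Test -> 4; Build -> 7; Refactor -> 3; Plan -> 2; Migrate -> 6; Design -> 1.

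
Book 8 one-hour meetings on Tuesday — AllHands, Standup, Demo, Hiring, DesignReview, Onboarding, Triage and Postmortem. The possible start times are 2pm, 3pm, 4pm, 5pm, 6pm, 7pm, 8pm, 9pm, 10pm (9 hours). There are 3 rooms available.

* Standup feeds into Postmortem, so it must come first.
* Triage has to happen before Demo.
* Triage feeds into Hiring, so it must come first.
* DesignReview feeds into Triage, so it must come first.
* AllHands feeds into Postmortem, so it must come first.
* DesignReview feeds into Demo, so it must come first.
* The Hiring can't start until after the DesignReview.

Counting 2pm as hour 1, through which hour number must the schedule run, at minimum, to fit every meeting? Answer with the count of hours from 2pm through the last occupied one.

3

The precedence chain requires at least 3 distinct hours.
With at most 3 per hour and 8 meetings, at least 3 hours are needed.
3 works (last occupied hour: 4pm): for example Demo -> 4pm; Triage -> 3pm; Hiring -> 4pm; Onboarding -> 3pm; Postmortem -> 3pm; AllHands -> 2pm; DesignReview -> 2pm; Standup -> 2pm.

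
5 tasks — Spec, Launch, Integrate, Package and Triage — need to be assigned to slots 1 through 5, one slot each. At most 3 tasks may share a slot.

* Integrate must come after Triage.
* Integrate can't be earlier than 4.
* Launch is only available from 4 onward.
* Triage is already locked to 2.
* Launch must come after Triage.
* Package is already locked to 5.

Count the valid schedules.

19

Splitting on Spec: it can be 1 (4), 2 (4), 3 (4), 4 (4), 5 (3). Listing each branch's schedules as (Launch, Integrate, Package, Triage):
Spec=1: (4,4,5,2) (4,5,5,2) (5,4,5,2) (5,5,5,2) — 4.
Spec=2: (4,4,5,2) (4,5,5,2) (5,4,5,2) (5,5,5,2) — 4.
Spec=3: (4,4,5,2) (4,5,5,2) (5,4,5,2) (5,5,5,2) — 4.
Spec=4: (4,4,5,2) (4,5,5,2) (5,4,5,2) (5,5,5,2) — 4.
Spec=5: (4,4,5,2) (4,5,5,2) (5,4,5,2) — 3.
Summing: 4 + 4 + 4 + 4 + 3 = 19.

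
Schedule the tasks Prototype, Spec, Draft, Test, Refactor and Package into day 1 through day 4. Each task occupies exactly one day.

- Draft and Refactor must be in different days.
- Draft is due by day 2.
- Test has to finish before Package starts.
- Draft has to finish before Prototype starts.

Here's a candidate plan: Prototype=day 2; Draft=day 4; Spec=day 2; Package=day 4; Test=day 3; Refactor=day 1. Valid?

Draft is due by day 2 — violated.
Test has to finish before Package starts — holds.
Draft and Refactor must be in different days — holds.
Draft has to finish before Prototype starts — violated.

No. Draft has to finish before Prototype starts is not satisfied.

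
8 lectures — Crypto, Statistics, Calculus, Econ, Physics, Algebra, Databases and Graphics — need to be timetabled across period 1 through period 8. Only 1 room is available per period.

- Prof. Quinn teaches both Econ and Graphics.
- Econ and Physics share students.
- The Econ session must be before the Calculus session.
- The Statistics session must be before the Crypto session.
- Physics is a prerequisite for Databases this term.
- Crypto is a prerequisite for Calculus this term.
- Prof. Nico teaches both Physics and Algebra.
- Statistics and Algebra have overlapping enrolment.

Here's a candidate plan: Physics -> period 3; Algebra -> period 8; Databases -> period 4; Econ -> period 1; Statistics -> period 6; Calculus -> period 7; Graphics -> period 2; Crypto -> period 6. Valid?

Prof. Quinn teaches both Econ and Graphics — holds.
Physics is a prerequisite for Databases this term — holds.
Statistics and Algebra have overlapping enrolment — holds.
Prof. Nico teaches both Physics and Algebra — holds.
Econ and Physics share students — holds.
Only 1 room is available per period — violated.
Crypto is a prerequisite for Calculus this term — holds.
The Econ session must be before the Calculus session — holds.
The Statistics session must be before the Crypto session — violated.

No. Only 1 room is available per period is not satisfied.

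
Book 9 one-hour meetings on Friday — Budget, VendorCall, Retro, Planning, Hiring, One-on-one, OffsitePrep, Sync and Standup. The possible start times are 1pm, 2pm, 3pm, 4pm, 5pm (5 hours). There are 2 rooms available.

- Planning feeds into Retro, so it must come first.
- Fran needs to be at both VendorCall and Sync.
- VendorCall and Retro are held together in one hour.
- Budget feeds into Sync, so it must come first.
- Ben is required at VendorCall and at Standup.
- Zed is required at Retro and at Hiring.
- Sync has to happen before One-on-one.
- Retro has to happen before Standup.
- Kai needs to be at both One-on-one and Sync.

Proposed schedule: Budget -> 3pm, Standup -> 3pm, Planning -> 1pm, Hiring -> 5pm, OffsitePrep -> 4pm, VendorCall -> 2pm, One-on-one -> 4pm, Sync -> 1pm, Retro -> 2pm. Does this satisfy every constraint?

Retro has to happen before Standup — holds.
Sync has to happen before One-on-one — holds.
VendorCall and Retro are held together in one hour — holds.
Kai needs to be at both One-on-one and Sync — holds.
Planning feeds into Retro, so it must come first — holds.
Fran needs to be at both VendorCall and Sync — holds.
Budget feeds into Sync, so it must come first — violated.
Zed is required at Retro and at Hiring — holds.
Ben is required at VendorCall and at Standup — holds.
There are 2 rooms available — holds.

No — it violates: Budget feeds into Sync, so it must come first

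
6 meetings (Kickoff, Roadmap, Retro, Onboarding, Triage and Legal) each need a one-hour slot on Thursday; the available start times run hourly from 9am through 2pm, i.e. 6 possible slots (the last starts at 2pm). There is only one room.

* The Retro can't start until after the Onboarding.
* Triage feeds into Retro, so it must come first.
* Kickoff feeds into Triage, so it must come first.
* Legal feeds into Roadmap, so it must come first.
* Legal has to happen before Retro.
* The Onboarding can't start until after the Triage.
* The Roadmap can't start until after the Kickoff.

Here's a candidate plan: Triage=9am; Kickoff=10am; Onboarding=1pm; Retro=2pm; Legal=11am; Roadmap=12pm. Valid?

Kickoff feeds into Triage, so it must come first — violated.
Legal has to happen before Retro — holds.
The Onboarding can't start until after the Triage — holds.
The Retro can't start until after the Onboarding — holds.
Legal feeds into Roadmap, so it must come first — holds.
Triage feeds into Retro, so it must come first — holds.
The Roadmap can't start until after the Kickoff — holds.
There is only one room — holds.

Invalid. Kickoff feeds into Triage, so it must come first.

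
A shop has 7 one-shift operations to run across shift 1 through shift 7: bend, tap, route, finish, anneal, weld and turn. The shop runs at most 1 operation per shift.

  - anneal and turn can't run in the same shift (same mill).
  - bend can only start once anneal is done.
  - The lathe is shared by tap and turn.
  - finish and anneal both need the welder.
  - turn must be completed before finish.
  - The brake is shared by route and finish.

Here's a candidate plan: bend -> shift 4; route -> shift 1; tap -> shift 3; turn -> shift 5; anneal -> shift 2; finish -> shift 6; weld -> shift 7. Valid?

The shop runs at most 1 operation per shift — holds.
The lathe is shared by tap and turn — holds.
The brake is shared by route and finish — holds.
anneal and turn can't run in the same shift (same mill) — holds.
finish and anneal both need the welder — holds.
turn must be completed before finish — holds.
bend can only start once anneal is done — holds.

Yes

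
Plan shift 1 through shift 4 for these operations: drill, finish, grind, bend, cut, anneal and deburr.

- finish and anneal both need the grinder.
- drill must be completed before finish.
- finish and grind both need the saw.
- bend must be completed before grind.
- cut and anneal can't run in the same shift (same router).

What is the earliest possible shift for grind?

Precedence pushes grind to at least shift 2.
grind at shift 2 is achievable: anneal in shift 2, deburr in shift 1, drill in shift 1, finish in shift 3, cut in shift 1, grind in shift 2, bend in shift 1.

shift 2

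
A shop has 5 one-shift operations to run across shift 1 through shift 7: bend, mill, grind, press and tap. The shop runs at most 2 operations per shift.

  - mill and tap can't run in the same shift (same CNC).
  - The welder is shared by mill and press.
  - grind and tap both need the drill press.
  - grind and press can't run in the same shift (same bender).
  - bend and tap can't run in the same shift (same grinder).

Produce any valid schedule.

press=shift 3, tap=shift 3, bend=shift 1, mill=shift 1, grind=shift 2

Checking: grind(shift 2) != tap(shift 3); bend(shift 1) != tap(shift 3); mill(shift 1) != tap(shift 3); mill(shift 1) != press(shift 3); grind(shift 2) != press(shift 3); max 2 per shift (cap 2).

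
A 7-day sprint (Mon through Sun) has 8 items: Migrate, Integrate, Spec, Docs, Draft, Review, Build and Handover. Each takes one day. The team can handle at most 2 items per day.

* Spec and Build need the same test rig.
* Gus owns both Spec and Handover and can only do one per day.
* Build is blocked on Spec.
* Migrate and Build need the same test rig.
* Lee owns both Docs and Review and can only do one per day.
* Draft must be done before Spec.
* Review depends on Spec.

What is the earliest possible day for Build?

Precedence pushes Build to at least Wed.
Build at Wed is achievable: Handover=Thu; Migrate=Mon; Review=Wed; Docs=Thu; Draft=Mon; Build=Wed; Integrate=Tue; Spec=Tue.

Wed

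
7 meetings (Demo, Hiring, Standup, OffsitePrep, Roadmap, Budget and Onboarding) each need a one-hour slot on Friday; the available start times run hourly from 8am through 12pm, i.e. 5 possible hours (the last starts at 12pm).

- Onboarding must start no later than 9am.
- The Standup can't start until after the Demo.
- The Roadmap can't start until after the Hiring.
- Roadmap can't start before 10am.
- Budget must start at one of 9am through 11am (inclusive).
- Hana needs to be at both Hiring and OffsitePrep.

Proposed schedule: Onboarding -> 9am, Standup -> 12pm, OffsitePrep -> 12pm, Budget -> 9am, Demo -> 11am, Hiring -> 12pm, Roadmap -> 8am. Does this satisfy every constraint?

Hana needs to be at both Hiring and OffsitePrep — violated.
Roadmap can't start before 10am — violated.
Onboarding must start no later than 9am — holds.
The Roadmap can't start until after the Hiring — violated.
Budget must start at one of 9am through 11am (inclusive) — holds.
The Standup can't start until after the Demo — holds.

Invalid. The Roadmap can't start until after the Hiring.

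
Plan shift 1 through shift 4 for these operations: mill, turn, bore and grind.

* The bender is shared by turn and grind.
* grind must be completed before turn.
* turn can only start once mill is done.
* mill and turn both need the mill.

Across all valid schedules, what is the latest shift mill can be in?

Downstream work caps mill at shift 3.
mill at shift 3 is achievable: grind in shift 1; bore in shift 1; turn in shift 4; mill in shift 3.

shift 3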